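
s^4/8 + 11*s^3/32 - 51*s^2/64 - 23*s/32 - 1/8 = (s/4 + 1)*(s/2 + 1/4)*(s - 2)*(s + 1/4)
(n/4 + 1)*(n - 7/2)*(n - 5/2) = n^3/4 - n^2/2 - 61*n/16 + 35/4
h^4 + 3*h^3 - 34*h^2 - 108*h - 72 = (h - 6)*(h + 1)*(h + 2)*(h + 6)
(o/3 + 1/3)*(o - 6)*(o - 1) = o^3/3 - 2*o^2 - o/3 + 2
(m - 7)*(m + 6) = m^2 - m - 42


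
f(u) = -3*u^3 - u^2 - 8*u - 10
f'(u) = -9*u^2 - 2*u - 8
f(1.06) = -23.18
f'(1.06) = -20.23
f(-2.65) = 60.01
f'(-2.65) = -65.90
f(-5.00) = 380.00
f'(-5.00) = -223.00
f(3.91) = -235.90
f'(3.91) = -153.41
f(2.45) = -79.72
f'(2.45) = -66.92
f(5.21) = -503.09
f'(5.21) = -262.72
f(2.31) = -70.80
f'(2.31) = -60.64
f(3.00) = -124.00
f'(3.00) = -95.00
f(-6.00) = 650.00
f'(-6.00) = -320.00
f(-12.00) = 5126.00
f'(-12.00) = -1280.00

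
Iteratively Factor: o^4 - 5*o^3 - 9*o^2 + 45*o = (o - 3)*(o^3 - 2*o^2 - 15*o) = o*(o - 3)*(o^2 - 2*o - 15) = o*(o - 5)*(o - 3)*(o + 3)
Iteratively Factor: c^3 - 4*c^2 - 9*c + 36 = (c - 3)*(c^2 - c - 12) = (c - 3)*(c + 3)*(c - 4)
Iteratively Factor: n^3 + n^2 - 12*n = (n + 4)*(n^2 - 3*n) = n*(n + 4)*(n - 3)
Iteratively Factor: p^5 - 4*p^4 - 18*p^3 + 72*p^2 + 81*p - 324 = (p + 3)*(p^4 - 7*p^3 + 3*p^2 + 63*p - 108) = (p - 4)*(p + 3)*(p^3 - 3*p^2 - 9*p + 27) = (p - 4)*(p - 3)*(p + 3)*(p^2 - 9) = (p - 4)*(p - 3)*(p + 3)^2*(p - 3)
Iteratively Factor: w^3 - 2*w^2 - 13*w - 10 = (w + 1)*(w^2 - 3*w - 10) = (w + 1)*(w + 2)*(w - 5)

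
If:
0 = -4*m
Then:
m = 0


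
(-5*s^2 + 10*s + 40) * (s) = -5*s^3 + 10*s^2 + 40*s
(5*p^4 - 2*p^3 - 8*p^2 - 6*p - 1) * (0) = 0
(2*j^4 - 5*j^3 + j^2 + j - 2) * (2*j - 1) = 4*j^5 - 12*j^4 + 7*j^3 + j^2 - 5*j + 2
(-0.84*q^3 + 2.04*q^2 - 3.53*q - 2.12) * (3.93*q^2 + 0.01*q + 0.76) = -3.3012*q^5 + 8.0088*q^4 - 14.4909*q^3 - 6.8165*q^2 - 2.704*q - 1.6112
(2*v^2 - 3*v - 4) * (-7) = -14*v^2 + 21*v + 28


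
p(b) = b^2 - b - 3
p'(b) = 2*b - 1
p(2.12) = -0.63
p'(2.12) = 3.24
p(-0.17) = -2.80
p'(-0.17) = -1.34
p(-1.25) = -0.19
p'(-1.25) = -3.50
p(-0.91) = -1.26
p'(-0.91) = -2.82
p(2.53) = 0.87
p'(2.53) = 4.06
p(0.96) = -3.04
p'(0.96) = 0.92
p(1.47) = -2.31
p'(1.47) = 1.94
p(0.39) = -3.24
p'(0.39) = -0.22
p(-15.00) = 237.00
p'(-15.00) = -31.00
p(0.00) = -3.00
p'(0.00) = -1.00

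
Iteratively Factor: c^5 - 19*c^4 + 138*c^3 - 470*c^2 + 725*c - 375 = (c - 3)*(c^4 - 16*c^3 + 90*c^2 - 200*c + 125) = (c - 5)*(c - 3)*(c^3 - 11*c^2 + 35*c - 25) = (c - 5)^2*(c - 3)*(c^2 - 6*c + 5) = (c - 5)^2*(c - 3)*(c - 1)*(c - 5)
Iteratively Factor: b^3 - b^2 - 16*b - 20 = (b + 2)*(b^2 - 3*b - 10) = (b + 2)^2*(b - 5)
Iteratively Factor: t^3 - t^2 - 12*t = (t + 3)*(t^2 - 4*t) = t*(t + 3)*(t - 4)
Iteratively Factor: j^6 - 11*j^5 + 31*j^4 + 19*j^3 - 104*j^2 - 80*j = (j + 1)*(j^5 - 12*j^4 + 43*j^3 - 24*j^2 - 80*j) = (j + 1)^2*(j^4 - 13*j^3 + 56*j^2 - 80*j) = j*(j + 1)^2*(j^3 - 13*j^2 + 56*j - 80) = j*(j - 5)*(j + 1)^2*(j^2 - 8*j + 16) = j*(j - 5)*(j - 4)*(j + 1)^2*(j - 4)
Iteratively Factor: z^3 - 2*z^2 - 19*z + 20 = (z - 5)*(z^2 + 3*z - 4) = (z - 5)*(z + 4)*(z - 1)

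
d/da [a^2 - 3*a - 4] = 2*a - 3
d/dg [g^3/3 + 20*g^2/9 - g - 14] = g^2 + 40*g/9 - 1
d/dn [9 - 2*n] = -2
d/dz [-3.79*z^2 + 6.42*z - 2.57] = 6.42 - 7.58*z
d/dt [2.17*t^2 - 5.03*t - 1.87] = 4.34*t - 5.03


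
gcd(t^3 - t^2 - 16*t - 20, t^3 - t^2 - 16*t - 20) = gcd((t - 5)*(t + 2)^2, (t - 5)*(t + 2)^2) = t^3 - t^2 - 16*t - 20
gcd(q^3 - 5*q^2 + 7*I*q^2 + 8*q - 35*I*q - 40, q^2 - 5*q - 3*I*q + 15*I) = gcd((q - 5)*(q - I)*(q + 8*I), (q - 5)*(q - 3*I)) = q - 5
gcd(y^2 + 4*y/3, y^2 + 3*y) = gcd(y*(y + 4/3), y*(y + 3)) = y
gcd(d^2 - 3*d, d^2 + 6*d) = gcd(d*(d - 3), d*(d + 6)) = d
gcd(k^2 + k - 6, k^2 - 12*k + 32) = 1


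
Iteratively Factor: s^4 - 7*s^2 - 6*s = (s)*(s^3 - 7*s - 6) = s*(s + 2)*(s^2 - 2*s - 3) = s*(s + 1)*(s + 2)*(s - 3)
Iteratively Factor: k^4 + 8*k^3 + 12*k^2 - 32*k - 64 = (k + 4)*(k^3 + 4*k^2 - 4*k - 16) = (k + 4)^2*(k^2 - 4) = (k + 2)*(k + 4)^2*(k - 2)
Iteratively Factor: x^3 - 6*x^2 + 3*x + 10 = (x + 1)*(x^2 - 7*x + 10) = (x - 5)*(x + 1)*(x - 2)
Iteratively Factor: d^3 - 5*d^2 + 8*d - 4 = (d - 1)*(d^2 - 4*d + 4) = (d - 2)*(d - 1)*(d - 2)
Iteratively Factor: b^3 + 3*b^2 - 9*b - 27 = (b - 3)*(b^2 + 6*b + 9) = (b - 3)*(b + 3)*(b + 3)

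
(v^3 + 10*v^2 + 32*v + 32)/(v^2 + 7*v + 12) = (v^2 + 6*v + 8)/(v + 3)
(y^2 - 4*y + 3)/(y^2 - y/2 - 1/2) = 2*(y - 3)/(2*y + 1)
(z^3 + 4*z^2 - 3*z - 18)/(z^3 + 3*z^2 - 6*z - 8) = (z^2 + 6*z + 9)/(z^2 + 5*z + 4)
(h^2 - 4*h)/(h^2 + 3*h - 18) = h*(h - 4)/(h^2 + 3*h - 18)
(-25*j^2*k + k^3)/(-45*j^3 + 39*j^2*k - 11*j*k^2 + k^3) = k*(5*j + k)/(9*j^2 - 6*j*k + k^2)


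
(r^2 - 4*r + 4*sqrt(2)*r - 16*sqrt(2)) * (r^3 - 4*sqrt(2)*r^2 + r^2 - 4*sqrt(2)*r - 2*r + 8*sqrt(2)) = r^5 - 3*r^4 - 38*r^3 + 104*r^2 + 192*r - 256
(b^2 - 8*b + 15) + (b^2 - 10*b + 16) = 2*b^2 - 18*b + 31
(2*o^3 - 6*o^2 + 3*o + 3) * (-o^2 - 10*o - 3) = -2*o^5 - 14*o^4 + 51*o^3 - 15*o^2 - 39*o - 9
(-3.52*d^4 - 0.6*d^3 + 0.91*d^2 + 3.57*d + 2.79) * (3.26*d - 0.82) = -11.4752*d^5 + 0.9304*d^4 + 3.4586*d^3 + 10.892*d^2 + 6.168*d - 2.2878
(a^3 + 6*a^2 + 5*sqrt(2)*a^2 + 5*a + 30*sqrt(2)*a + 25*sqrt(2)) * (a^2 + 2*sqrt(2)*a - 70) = a^5 + 6*a^4 + 7*sqrt(2)*a^4 - 45*a^3 + 42*sqrt(2)*a^3 - 315*sqrt(2)*a^2 - 300*a^2 - 2100*sqrt(2)*a - 250*a - 1750*sqrt(2)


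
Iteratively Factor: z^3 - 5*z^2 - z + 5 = (z + 1)*(z^2 - 6*z + 5) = (z - 5)*(z + 1)*(z - 1)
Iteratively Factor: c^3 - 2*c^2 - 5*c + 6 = (c - 3)*(c^2 + c - 2) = (c - 3)*(c - 1)*(c + 2)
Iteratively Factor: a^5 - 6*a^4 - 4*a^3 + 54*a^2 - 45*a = (a + 3)*(a^4 - 9*a^3 + 23*a^2 - 15*a) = (a - 1)*(a + 3)*(a^3 - 8*a^2 + 15*a) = a*(a - 1)*(a + 3)*(a^2 - 8*a + 15) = a*(a - 3)*(a - 1)*(a + 3)*(a - 5)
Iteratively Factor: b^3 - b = (b - 1)*(b^2 + b) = b*(b - 1)*(b + 1)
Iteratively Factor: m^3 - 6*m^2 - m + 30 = (m - 5)*(m^2 - m - 6) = (m - 5)*(m - 3)*(m + 2)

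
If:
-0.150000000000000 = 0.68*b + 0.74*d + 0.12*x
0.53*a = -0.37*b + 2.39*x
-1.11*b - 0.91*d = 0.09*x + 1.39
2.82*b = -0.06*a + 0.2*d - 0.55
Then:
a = 61.75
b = -1.58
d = -0.94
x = 13.45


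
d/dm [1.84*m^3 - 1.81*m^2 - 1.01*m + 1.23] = 5.52*m^2 - 3.62*m - 1.01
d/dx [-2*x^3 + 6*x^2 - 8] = 6*x*(2 - x)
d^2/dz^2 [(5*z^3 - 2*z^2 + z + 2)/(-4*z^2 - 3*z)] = 2*(-85*z^3 - 96*z^2 - 72*z - 18)/(z^3*(64*z^3 + 144*z^2 + 108*z + 27))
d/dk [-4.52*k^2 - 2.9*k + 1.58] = -9.04*k - 2.9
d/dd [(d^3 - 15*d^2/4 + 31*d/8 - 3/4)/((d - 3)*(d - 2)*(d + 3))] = (7*d^2 - 75*d + 63)/(4*(d^4 - 18*d^2 + 81))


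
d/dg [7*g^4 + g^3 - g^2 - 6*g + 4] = 28*g^3 + 3*g^2 - 2*g - 6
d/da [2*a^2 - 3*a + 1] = 4*a - 3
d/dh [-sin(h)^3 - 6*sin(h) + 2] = 3*(cos(h)^2 - 3)*cos(h)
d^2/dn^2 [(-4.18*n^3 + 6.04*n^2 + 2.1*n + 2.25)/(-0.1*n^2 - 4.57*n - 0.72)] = (-3.5527136788005e-15*n^4 + 179.474404*n^3 + 84.997512*n^2 + 7.73917200000001*n - 86.100642)/(0.001*n^6 + 0.1371*n^5 + 6.28707*n^4 + 97.418233*n^3 + 45.266904*n^2 + 7.107264*n + 0.373248)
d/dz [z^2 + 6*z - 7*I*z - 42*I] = 2*z + 6 - 7*I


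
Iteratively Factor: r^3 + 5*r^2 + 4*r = (r + 4)*(r^2 + r) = (r + 1)*(r + 4)*(r)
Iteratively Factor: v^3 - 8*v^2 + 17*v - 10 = (v - 5)*(v^2 - 3*v + 2) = (v - 5)*(v - 1)*(v - 2)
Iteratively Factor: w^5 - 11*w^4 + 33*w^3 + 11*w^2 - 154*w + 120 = (w - 1)*(w^4 - 10*w^3 + 23*w^2 + 34*w - 120) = (w - 1)*(w + 2)*(w^3 - 12*w^2 + 47*w - 60) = (w - 4)*(w - 1)*(w + 2)*(w^2 - 8*w + 15) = (w - 4)*(w - 3)*(w - 1)*(w + 2)*(w - 5)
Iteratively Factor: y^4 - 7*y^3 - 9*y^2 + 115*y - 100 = (y - 5)*(y^3 - 2*y^2 - 19*y + 20) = (y - 5)*(y - 1)*(y^2 - y - 20) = (y - 5)^2*(y - 1)*(y + 4)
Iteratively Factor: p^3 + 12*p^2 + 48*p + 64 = (p + 4)*(p^2 + 8*p + 16) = (p + 4)^2*(p + 4)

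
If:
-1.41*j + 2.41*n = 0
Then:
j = 1.70921985815603*n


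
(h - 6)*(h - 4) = h^2 - 10*h + 24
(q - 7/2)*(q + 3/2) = q^2 - 2*q - 21/4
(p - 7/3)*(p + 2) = p^2 - p/3 - 14/3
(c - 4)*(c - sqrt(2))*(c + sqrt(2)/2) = c^3 - 4*c^2 - sqrt(2)*c^2/2 - c + 2*sqrt(2)*c + 4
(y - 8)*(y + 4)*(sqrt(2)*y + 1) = sqrt(2)*y^3 - 4*sqrt(2)*y^2 + y^2 - 32*sqrt(2)*y - 4*y - 32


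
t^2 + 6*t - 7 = (t - 1)*(t + 7)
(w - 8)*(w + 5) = w^2 - 3*w - 40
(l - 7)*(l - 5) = l^2 - 12*l + 35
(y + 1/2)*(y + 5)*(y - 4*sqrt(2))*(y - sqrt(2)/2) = y^4 - 9*sqrt(2)*y^3/2 + 11*y^3/2 - 99*sqrt(2)*y^2/4 + 13*y^2/2 - 45*sqrt(2)*y/4 + 22*y + 10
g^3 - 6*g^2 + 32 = (g - 4)^2*(g + 2)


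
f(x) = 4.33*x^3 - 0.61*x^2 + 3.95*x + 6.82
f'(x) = 12.99*x^2 - 1.22*x + 3.95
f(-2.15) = -47.53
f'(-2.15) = 66.62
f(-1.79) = -27.04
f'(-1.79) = 47.76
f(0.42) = 8.69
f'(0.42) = 5.73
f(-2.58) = -81.79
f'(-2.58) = 93.56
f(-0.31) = 5.41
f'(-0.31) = 5.58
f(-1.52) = -15.80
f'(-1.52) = 35.82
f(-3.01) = -128.68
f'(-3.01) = 125.31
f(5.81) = 858.39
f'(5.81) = 435.35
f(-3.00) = -127.43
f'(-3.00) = 124.52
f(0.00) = 6.82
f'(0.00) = 3.95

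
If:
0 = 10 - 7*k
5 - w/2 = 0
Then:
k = 10/7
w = 10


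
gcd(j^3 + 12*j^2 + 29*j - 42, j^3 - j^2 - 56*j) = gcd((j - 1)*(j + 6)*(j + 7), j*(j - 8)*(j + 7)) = j + 7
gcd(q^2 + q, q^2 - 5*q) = q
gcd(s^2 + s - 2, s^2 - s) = s - 1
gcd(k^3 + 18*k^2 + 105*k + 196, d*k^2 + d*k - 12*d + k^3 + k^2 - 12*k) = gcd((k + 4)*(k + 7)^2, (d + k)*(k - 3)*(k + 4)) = k + 4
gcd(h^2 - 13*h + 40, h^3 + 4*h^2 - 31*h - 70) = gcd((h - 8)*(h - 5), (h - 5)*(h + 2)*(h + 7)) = h - 5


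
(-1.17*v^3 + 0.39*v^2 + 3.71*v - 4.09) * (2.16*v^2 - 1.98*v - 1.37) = -2.5272*v^5 + 3.159*v^4 + 8.8443*v^3 - 16.7145*v^2 + 3.0155*v + 5.6033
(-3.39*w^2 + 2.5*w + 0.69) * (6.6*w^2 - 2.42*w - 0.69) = -22.374*w^4 + 24.7038*w^3 + 0.843099999999999*w^2 - 3.3948*w - 0.4761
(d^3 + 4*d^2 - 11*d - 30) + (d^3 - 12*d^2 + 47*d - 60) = 2*d^3 - 8*d^2 + 36*d - 90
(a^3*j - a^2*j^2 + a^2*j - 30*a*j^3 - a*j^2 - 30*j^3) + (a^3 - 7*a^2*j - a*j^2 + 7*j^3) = a^3*j + a^3 - a^2*j^2 - 6*a^2*j - 30*a*j^3 - 2*a*j^2 - 23*j^3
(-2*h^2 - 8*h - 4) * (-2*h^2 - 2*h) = 4*h^4 + 20*h^3 + 24*h^2 + 8*h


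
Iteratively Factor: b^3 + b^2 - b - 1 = (b + 1)*(b^2 - 1) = (b + 1)^2*(b - 1)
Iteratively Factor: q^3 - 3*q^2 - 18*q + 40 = (q - 5)*(q^2 + 2*q - 8) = (q - 5)*(q + 4)*(q - 2)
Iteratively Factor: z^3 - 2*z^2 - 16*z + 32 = (z - 4)*(z^2 + 2*z - 8) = (z - 4)*(z - 2)*(z + 4)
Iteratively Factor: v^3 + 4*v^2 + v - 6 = (v - 1)*(v^2 + 5*v + 6) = (v - 1)*(v + 2)*(v + 3)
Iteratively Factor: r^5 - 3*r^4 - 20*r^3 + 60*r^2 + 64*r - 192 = (r + 2)*(r^4 - 5*r^3 - 10*r^2 + 80*r - 96) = (r - 2)*(r + 2)*(r^3 - 3*r^2 - 16*r + 48) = (r - 3)*(r - 2)*(r + 2)*(r^2 - 16) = (r - 4)*(r - 3)*(r - 2)*(r + 2)*(r + 4)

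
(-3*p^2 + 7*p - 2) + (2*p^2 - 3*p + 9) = -p^2 + 4*p + 7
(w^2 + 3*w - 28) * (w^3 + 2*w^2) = w^5 + 5*w^4 - 22*w^3 - 56*w^2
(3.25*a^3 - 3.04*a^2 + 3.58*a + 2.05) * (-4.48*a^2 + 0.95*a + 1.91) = -14.56*a^5 + 16.7067*a^4 - 12.7189*a^3 - 11.5894*a^2 + 8.7853*a + 3.9155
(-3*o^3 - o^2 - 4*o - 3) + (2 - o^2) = -3*o^3 - 2*o^2 - 4*o - 1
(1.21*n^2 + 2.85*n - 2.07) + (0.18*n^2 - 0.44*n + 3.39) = 1.39*n^2 + 2.41*n + 1.32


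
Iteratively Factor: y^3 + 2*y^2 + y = (y + 1)*(y^2 + y) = (y + 1)^2*(y)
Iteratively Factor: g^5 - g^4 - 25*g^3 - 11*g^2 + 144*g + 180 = (g + 2)*(g^4 - 3*g^3 - 19*g^2 + 27*g + 90) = (g + 2)*(g + 3)*(g^3 - 6*g^2 - g + 30) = (g + 2)^2*(g + 3)*(g^2 - 8*g + 15) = (g - 5)*(g + 2)^2*(g + 3)*(g - 3)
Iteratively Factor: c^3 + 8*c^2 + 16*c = (c)*(c^2 + 8*c + 16) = c*(c + 4)*(c + 4)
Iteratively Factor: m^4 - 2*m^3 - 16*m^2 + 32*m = (m + 4)*(m^3 - 6*m^2 + 8*m) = (m - 2)*(m + 4)*(m^2 - 4*m) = (m - 4)*(m - 2)*(m + 4)*(m)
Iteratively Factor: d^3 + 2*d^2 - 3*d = (d)*(d^2 + 2*d - 3) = d*(d - 1)*(d + 3)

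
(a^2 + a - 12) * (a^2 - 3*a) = a^4 - 2*a^3 - 15*a^2 + 36*a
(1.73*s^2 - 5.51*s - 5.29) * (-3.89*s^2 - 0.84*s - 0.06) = -6.7297*s^4 + 19.9807*s^3 + 25.1027*s^2 + 4.7742*s + 0.3174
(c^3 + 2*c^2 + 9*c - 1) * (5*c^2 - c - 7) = 5*c^5 + 9*c^4 + 36*c^3 - 28*c^2 - 62*c + 7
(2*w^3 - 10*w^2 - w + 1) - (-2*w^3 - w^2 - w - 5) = 4*w^3 - 9*w^2 + 6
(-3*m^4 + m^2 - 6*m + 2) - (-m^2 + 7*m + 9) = -3*m^4 + 2*m^2 - 13*m - 7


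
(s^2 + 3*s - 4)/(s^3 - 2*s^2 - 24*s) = (s - 1)/(s*(s - 6))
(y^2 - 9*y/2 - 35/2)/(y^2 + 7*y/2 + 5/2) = (y - 7)/(y + 1)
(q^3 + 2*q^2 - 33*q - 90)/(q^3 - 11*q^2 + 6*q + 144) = (q + 5)/(q - 8)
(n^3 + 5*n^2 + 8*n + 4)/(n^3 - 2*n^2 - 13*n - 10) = (n + 2)/(n - 5)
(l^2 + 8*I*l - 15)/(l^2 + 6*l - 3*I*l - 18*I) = (l^2 + 8*I*l - 15)/(l^2 + 3*l*(2 - I) - 18*I)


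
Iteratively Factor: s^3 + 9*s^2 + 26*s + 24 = (s + 3)*(s^2 + 6*s + 8) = (s + 3)*(s + 4)*(s + 2)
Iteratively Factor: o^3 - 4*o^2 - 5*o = (o)*(o^2 - 4*o - 5) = o*(o + 1)*(o - 5)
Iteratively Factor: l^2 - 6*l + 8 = (l - 4)*(l - 2)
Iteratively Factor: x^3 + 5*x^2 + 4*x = (x + 4)*(x^2 + x) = (x + 1)*(x + 4)*(x)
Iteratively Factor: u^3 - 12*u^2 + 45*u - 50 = (u - 2)*(u^2 - 10*u + 25) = (u - 5)*(u - 2)*(u - 5)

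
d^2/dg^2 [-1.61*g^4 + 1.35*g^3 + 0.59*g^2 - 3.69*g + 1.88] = -19.32*g^2 + 8.1*g + 1.18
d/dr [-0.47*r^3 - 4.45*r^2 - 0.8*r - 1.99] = -1.41*r^2 - 8.9*r - 0.8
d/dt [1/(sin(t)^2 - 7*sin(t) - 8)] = (7 - 2*sin(t))*cos(t)/((sin(t) - 8)^2*(sin(t) + 1)^2)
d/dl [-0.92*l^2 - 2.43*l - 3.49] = -1.84*l - 2.43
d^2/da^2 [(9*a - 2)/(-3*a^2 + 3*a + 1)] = 6*(3*(2*a - 1)^2*(9*a - 2) + (27*a - 11)*(-3*a^2 + 3*a + 1))/(-3*a^2 + 3*a + 1)^3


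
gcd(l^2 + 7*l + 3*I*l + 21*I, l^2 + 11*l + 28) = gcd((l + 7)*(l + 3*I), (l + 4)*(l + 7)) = l + 7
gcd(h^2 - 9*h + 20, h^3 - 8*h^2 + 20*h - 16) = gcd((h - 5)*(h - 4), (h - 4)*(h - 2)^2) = h - 4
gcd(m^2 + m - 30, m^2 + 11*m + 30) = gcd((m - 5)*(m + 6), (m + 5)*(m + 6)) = m + 6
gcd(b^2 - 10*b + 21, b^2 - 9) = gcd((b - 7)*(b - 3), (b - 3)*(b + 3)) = b - 3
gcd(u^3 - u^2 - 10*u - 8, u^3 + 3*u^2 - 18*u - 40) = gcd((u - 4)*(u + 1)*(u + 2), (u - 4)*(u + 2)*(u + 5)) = u^2 - 2*u - 8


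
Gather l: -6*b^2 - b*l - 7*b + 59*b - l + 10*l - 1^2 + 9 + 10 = -6*b^2 + 52*b + l*(9 - b) + 18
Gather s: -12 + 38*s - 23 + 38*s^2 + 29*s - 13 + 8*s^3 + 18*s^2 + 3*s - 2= 8*s^3 + 56*s^2 + 70*s - 50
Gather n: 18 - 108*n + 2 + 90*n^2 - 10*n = 90*n^2 - 118*n + 20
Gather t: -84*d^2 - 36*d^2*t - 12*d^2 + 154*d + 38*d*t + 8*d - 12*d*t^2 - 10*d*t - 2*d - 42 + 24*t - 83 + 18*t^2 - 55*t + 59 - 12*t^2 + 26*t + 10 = -96*d^2 + 160*d + t^2*(6 - 12*d) + t*(-36*d^2 + 28*d - 5) - 56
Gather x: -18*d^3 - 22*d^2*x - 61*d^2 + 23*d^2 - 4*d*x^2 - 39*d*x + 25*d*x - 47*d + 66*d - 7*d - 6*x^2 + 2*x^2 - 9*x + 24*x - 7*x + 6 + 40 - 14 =-18*d^3 - 38*d^2 + 12*d + x^2*(-4*d - 4) + x*(-22*d^2 - 14*d + 8) + 32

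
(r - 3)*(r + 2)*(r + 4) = r^3 + 3*r^2 - 10*r - 24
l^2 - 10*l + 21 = (l - 7)*(l - 3)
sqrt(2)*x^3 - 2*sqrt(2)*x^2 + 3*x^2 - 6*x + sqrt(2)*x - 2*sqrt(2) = (x - 2)*(x + sqrt(2))*(sqrt(2)*x + 1)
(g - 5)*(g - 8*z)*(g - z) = g^3 - 9*g^2*z - 5*g^2 + 8*g*z^2 + 45*g*z - 40*z^2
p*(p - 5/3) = p^2 - 5*p/3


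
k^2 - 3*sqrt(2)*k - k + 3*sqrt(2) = (k - 1)*(k - 3*sqrt(2))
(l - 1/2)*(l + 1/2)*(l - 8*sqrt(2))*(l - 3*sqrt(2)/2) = l^4 - 19*sqrt(2)*l^3/2 + 95*l^2/4 + 19*sqrt(2)*l/8 - 6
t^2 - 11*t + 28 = (t - 7)*(t - 4)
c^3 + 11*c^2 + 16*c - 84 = (c - 2)*(c + 6)*(c + 7)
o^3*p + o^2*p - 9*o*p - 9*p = (o - 3)*(o + 3)*(o*p + p)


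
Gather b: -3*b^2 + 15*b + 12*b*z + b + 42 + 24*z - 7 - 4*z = -3*b^2 + b*(12*z + 16) + 20*z + 35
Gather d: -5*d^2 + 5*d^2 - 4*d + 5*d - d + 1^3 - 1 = 0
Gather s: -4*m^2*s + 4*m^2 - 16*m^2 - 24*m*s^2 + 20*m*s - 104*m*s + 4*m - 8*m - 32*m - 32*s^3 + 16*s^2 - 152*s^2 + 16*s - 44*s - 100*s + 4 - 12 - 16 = -12*m^2 - 36*m - 32*s^3 + s^2*(-24*m - 136) + s*(-4*m^2 - 84*m - 128) - 24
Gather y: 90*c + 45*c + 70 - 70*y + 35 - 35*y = 135*c - 105*y + 105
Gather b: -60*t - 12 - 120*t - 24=-180*t - 36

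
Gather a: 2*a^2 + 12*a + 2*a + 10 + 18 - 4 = 2*a^2 + 14*a + 24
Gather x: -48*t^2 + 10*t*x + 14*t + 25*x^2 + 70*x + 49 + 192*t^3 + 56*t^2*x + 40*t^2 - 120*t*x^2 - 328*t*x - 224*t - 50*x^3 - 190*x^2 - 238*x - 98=192*t^3 - 8*t^2 - 210*t - 50*x^3 + x^2*(-120*t - 165) + x*(56*t^2 - 318*t - 168) - 49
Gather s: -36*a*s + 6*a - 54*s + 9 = 6*a + s*(-36*a - 54) + 9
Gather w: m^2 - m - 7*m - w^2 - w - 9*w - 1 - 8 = m^2 - 8*m - w^2 - 10*w - 9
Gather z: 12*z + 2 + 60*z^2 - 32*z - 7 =60*z^2 - 20*z - 5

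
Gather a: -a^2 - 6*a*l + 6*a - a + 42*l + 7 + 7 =-a^2 + a*(5 - 6*l) + 42*l + 14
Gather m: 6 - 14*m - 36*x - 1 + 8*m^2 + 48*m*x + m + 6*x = 8*m^2 + m*(48*x - 13) - 30*x + 5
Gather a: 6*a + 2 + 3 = 6*a + 5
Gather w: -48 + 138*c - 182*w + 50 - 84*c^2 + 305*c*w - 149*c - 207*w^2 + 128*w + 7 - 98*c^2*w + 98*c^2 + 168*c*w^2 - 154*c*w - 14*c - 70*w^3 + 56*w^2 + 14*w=14*c^2 - 25*c - 70*w^3 + w^2*(168*c - 151) + w*(-98*c^2 + 151*c - 40) + 9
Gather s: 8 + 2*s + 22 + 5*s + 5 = 7*s + 35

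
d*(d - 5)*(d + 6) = d^3 + d^2 - 30*d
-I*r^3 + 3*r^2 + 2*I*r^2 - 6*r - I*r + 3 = (r - 1)*(r + 3*I)*(-I*r + I)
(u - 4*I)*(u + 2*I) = u^2 - 2*I*u + 8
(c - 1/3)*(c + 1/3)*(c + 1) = c^3 + c^2 - c/9 - 1/9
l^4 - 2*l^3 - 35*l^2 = l^2*(l - 7)*(l + 5)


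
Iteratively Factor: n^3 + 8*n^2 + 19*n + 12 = (n + 4)*(n^2 + 4*n + 3) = (n + 1)*(n + 4)*(n + 3)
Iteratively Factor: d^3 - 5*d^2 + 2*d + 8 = (d - 4)*(d^2 - d - 2) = (d - 4)*(d - 2)*(d + 1)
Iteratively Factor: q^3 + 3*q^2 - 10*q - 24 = (q - 3)*(q^2 + 6*q + 8) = (q - 3)*(q + 4)*(q + 2)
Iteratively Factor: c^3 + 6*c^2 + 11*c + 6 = (c + 3)*(c^2 + 3*c + 2) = (c + 1)*(c + 3)*(c + 2)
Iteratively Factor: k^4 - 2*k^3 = (k)*(k^3 - 2*k^2) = k*(k - 2)*(k^2) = k^2*(k - 2)*(k)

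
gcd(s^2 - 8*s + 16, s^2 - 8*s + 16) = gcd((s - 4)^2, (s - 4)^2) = s^2 - 8*s + 16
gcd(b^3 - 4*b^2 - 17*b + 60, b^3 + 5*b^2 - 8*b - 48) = b^2 + b - 12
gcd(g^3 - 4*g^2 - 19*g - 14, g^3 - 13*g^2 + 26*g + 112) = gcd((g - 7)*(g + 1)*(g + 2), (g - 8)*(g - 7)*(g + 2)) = g^2 - 5*g - 14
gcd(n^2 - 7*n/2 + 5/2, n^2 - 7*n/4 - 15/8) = n - 5/2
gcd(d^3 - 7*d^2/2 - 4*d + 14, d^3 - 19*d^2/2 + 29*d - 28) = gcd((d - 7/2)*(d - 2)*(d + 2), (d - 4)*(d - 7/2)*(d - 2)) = d^2 - 11*d/2 + 7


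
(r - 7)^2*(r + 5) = r^3 - 9*r^2 - 21*r + 245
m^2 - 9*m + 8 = (m - 8)*(m - 1)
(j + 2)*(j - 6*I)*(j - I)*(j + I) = j^4 + 2*j^3 - 6*I*j^3 + j^2 - 12*I*j^2 + 2*j - 6*I*j - 12*I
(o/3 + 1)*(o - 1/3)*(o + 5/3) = o^3/3 + 13*o^2/9 + 31*o/27 - 5/9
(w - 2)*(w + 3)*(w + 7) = w^3 + 8*w^2 + w - 42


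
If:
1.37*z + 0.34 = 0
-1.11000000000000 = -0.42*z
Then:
No Solution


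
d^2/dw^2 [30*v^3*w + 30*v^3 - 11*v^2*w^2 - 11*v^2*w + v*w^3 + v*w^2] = 2*v*(-11*v + 3*w + 1)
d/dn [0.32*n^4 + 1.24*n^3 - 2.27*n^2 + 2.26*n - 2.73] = 1.28*n^3 + 3.72*n^2 - 4.54*n + 2.26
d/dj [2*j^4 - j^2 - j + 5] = 8*j^3 - 2*j - 1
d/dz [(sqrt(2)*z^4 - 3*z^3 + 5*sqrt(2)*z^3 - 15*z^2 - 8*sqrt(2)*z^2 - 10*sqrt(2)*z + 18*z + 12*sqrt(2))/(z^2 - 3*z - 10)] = (2*sqrt(2)*z^5 - 4*sqrt(2)*z^4 - 3*z^4 - 70*sqrt(2)*z^3 + 18*z^3 - 116*sqrt(2)*z^2 + 117*z^2 + 136*sqrt(2)*z + 300*z - 180 + 136*sqrt(2))/(z^4 - 6*z^3 - 11*z^2 + 60*z + 100)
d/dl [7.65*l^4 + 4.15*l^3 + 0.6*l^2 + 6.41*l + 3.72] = 30.6*l^3 + 12.45*l^2 + 1.2*l + 6.41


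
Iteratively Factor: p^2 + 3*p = (p)*(p + 3)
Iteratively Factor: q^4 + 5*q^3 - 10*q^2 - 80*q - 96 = (q + 2)*(q^3 + 3*q^2 - 16*q - 48) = (q + 2)*(q + 4)*(q^2 - q - 12) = (q - 4)*(q + 2)*(q + 4)*(q + 3)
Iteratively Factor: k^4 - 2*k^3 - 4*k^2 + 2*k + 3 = (k + 1)*(k^3 - 3*k^2 - k + 3) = (k + 1)^2*(k^2 - 4*k + 3) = (k - 3)*(k + 1)^2*(k - 1)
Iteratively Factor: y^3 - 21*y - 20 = (y + 1)*(y^2 - y - 20) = (y + 1)*(y + 4)*(y - 5)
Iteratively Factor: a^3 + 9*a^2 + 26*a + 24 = (a + 3)*(a^2 + 6*a + 8) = (a + 2)*(a + 3)*(a + 4)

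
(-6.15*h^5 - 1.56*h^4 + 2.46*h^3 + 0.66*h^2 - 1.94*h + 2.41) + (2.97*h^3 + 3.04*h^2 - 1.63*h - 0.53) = -6.15*h^5 - 1.56*h^4 + 5.43*h^3 + 3.7*h^2 - 3.57*h + 1.88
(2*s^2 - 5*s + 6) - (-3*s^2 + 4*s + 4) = 5*s^2 - 9*s + 2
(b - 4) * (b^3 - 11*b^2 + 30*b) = b^4 - 15*b^3 + 74*b^2 - 120*b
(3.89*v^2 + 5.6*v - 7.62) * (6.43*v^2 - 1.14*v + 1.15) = 25.0127*v^4 + 31.5734*v^3 - 50.9071*v^2 + 15.1268*v - 8.763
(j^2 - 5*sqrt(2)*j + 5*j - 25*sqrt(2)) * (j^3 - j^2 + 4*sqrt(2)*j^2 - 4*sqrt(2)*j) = j^5 - sqrt(2)*j^4 + 4*j^4 - 45*j^3 - 4*sqrt(2)*j^3 - 160*j^2 + 5*sqrt(2)*j^2 + 200*j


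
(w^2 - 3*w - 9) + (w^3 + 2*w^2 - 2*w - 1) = w^3 + 3*w^2 - 5*w - 10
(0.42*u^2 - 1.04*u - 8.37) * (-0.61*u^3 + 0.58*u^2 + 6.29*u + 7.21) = -0.2562*u^5 + 0.878*u^4 + 7.1443*u^3 - 8.368*u^2 - 60.1457*u - 60.3477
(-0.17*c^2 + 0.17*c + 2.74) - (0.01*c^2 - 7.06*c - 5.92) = -0.18*c^2 + 7.23*c + 8.66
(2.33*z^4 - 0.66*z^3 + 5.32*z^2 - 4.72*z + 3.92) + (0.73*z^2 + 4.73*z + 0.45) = 2.33*z^4 - 0.66*z^3 + 6.05*z^2 + 0.0100000000000007*z + 4.37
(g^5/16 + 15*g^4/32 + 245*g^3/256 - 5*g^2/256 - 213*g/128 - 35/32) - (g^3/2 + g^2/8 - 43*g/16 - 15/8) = g^5/16 + 15*g^4/32 + 117*g^3/256 - 37*g^2/256 + 131*g/128 + 25/32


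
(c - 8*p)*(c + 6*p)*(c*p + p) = c^3*p - 2*c^2*p^2 + c^2*p - 48*c*p^3 - 2*c*p^2 - 48*p^3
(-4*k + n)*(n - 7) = -4*k*n + 28*k + n^2 - 7*n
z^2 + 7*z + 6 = (z + 1)*(z + 6)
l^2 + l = l*(l + 1)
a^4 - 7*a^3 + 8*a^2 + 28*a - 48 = (a - 4)*(a - 3)*(a - 2)*(a + 2)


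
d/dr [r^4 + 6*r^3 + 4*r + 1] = 4*r^3 + 18*r^2 + 4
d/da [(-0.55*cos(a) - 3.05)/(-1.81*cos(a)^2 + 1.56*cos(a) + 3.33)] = (0.9955*cos(a)^2 + 11.041*cos(a) - 2.9265)*sin(a)/(3.2761*cos(a)^4 - 5.6472*cos(a)^3 - 9.621*cos(a)^2 + 10.3896*cos(a) + 11.0889)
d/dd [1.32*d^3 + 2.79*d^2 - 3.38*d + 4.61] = 3.96*d^2 + 5.58*d - 3.38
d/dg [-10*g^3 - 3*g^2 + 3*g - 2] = -30*g^2 - 6*g + 3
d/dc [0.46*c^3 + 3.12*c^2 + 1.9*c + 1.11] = 1.38*c^2 + 6.24*c + 1.9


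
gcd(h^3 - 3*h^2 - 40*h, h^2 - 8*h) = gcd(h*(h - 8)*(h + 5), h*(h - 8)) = h^2 - 8*h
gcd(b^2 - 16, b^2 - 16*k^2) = 1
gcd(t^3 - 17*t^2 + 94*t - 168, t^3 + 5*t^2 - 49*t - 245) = t - 7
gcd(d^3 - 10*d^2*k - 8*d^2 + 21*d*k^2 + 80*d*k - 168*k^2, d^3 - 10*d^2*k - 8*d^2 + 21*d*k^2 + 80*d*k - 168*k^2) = d^3 - 10*d^2*k - 8*d^2 + 21*d*k^2 + 80*d*k - 168*k^2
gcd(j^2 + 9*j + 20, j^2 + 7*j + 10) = j + 5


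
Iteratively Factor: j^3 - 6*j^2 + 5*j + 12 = (j - 4)*(j^2 - 2*j - 3) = (j - 4)*(j - 3)*(j + 1)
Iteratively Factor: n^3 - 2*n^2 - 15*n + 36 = (n - 3)*(n^2 + n - 12) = (n - 3)*(n + 4)*(n - 3)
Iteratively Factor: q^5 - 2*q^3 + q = (q - 1)*(q^4 + q^3 - q^2 - q) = (q - 1)^2*(q^3 + 2*q^2 + q) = q*(q - 1)^2*(q^2 + 2*q + 1) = q*(q - 1)^2*(q + 1)*(q + 1)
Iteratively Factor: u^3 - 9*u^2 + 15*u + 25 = (u + 1)*(u^2 - 10*u + 25) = (u - 5)*(u + 1)*(u - 5)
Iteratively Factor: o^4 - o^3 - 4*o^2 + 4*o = (o - 1)*(o^3 - 4*o) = (o - 1)*(o + 2)*(o^2 - 2*o) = o*(o - 1)*(o + 2)*(o - 2)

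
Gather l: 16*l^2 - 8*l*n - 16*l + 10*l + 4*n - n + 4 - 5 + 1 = 16*l^2 + l*(-8*n - 6) + 3*n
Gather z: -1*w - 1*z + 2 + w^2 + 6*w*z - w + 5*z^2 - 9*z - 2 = w^2 - 2*w + 5*z^2 + z*(6*w - 10)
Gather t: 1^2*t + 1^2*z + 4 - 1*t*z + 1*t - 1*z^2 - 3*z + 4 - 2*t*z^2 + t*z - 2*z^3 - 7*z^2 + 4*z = t*(2 - 2*z^2) - 2*z^3 - 8*z^2 + 2*z + 8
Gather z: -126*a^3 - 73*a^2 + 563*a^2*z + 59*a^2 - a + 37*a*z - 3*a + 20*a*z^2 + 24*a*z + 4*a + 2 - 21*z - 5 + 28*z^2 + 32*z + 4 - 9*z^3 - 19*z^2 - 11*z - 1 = -126*a^3 - 14*a^2 - 9*z^3 + z^2*(20*a + 9) + z*(563*a^2 + 61*a)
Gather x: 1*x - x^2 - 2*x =-x^2 - x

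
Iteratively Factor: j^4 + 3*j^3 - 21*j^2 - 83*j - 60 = (j + 4)*(j^3 - j^2 - 17*j - 15) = (j + 1)*(j + 4)*(j^2 - 2*j - 15) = (j + 1)*(j + 3)*(j + 4)*(j - 5)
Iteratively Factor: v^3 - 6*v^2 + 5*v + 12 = (v + 1)*(v^2 - 7*v + 12) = (v - 3)*(v + 1)*(v - 4)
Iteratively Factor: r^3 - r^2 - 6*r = (r - 3)*(r^2 + 2*r) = r*(r - 3)*(r + 2)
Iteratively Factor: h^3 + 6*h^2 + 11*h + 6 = (h + 3)*(h^2 + 3*h + 2) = (h + 2)*(h + 3)*(h + 1)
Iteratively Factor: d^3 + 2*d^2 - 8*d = (d)*(d^2 + 2*d - 8) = d*(d + 4)*(d - 2)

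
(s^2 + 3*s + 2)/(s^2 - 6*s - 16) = (s + 1)/(s - 8)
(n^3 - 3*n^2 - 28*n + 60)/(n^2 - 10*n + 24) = (n^2 + 3*n - 10)/(n - 4)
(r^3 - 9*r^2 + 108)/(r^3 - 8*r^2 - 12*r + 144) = (r + 3)/(r + 4)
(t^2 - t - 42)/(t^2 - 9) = (t^2 - t - 42)/(t^2 - 9)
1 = 1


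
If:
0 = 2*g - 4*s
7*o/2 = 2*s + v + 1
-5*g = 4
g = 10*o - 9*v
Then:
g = -4/5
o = 26/215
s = -2/5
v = 48/215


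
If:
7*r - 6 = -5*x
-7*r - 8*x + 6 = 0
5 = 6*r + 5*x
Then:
No Solution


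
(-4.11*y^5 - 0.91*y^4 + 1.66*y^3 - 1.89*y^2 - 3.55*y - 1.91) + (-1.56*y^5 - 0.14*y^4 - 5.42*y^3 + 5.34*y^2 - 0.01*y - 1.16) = -5.67*y^5 - 1.05*y^4 - 3.76*y^3 + 3.45*y^2 - 3.56*y - 3.07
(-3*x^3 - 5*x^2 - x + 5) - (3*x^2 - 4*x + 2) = -3*x^3 - 8*x^2 + 3*x + 3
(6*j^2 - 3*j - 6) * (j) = 6*j^3 - 3*j^2 - 6*j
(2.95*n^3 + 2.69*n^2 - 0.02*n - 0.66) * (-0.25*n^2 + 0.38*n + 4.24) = -0.7375*n^5 + 0.4485*n^4 + 13.5352*n^3 + 11.563*n^2 - 0.3356*n - 2.7984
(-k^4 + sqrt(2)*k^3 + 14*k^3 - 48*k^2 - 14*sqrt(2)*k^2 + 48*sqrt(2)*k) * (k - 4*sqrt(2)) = -k^5 + 5*sqrt(2)*k^4 + 14*k^4 - 70*sqrt(2)*k^3 - 56*k^3 + 112*k^2 + 240*sqrt(2)*k^2 - 384*k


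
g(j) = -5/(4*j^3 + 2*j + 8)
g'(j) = -5*(-12*j^2 - 2)/(4*j^3 + 2*j + 8)^2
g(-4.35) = 0.02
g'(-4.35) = 0.01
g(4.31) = -0.01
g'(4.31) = 0.01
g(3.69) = -0.02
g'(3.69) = 0.02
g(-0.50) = -0.77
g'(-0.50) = 0.59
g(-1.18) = 5.36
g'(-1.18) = 107.66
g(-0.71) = -0.97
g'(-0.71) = 1.52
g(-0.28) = -0.68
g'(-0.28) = 0.27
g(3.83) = -0.02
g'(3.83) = 0.02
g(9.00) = 0.00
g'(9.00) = 0.00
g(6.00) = -0.00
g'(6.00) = 0.00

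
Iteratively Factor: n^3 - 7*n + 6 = (n - 2)*(n^2 + 2*n - 3) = (n - 2)*(n - 1)*(n + 3)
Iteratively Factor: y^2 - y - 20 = (y - 5)*(y + 4)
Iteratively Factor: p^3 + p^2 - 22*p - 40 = (p - 5)*(p^2 + 6*p + 8) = (p - 5)*(p + 4)*(p + 2)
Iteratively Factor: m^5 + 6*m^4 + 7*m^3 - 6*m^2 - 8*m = (m + 1)*(m^4 + 5*m^3 + 2*m^2 - 8*m) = (m + 1)*(m + 4)*(m^3 + m^2 - 2*m) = (m - 1)*(m + 1)*(m + 4)*(m^2 + 2*m) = m*(m - 1)*(m + 1)*(m + 4)*(m + 2)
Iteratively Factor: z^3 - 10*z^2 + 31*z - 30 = (z - 5)*(z^2 - 5*z + 6) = (z - 5)*(z - 3)*(z - 2)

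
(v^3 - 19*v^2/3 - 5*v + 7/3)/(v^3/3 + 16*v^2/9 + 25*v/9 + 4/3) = 3*(3*v^2 - 22*v + 7)/(3*v^2 + 13*v + 12)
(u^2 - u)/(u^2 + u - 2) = u/(u + 2)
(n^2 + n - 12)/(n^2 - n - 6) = (n + 4)/(n + 2)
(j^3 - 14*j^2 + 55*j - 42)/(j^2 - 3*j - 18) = (j^2 - 8*j + 7)/(j + 3)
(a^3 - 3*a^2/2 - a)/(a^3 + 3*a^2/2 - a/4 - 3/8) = 4*a*(a - 2)/(4*a^2 + 4*a - 3)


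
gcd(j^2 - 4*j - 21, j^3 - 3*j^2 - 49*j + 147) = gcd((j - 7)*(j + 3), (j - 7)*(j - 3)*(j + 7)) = j - 7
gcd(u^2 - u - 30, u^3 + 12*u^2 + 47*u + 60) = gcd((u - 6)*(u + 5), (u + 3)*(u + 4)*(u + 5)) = u + 5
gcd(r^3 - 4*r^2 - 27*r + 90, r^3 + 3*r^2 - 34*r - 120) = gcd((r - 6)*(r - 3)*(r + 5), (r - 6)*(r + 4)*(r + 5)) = r^2 - r - 30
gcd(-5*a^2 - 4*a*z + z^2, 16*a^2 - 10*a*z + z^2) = 1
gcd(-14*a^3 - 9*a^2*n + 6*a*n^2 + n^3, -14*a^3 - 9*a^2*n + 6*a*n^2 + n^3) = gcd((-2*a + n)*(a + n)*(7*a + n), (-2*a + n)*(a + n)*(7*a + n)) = 14*a^3 + 9*a^2*n - 6*a*n^2 - n^3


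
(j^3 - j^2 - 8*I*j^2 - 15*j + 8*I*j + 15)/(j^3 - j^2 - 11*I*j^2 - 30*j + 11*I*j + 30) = (j - 3*I)/(j - 6*I)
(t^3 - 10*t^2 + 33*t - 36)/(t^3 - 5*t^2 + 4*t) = (t^2 - 6*t + 9)/(t*(t - 1))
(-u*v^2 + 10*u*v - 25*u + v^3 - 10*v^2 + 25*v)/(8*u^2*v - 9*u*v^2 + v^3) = (-v^2 + 10*v - 25)/(v*(8*u - v))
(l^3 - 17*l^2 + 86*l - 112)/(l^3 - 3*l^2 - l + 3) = (l^3 - 17*l^2 + 86*l - 112)/(l^3 - 3*l^2 - l + 3)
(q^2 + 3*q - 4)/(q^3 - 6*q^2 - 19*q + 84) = (q - 1)/(q^2 - 10*q + 21)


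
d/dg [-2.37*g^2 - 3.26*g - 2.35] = -4.74*g - 3.26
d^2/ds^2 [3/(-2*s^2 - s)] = 6*(2*s*(2*s + 1) - (4*s + 1)^2)/(s^3*(2*s + 1)^3)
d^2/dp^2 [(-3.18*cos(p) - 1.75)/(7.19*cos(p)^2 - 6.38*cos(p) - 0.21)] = (-1.3660295457491*(1 - cos(p)^2)^2 - 0.442280945757997*cos(p)^5 + 1.45497629414985*cos(p)^3 - 1.48031326408169*cos(p)^2 - 1.21240491722676*cos(p) + 1.7406079967848)/(-1.0*cos(p)^2 + 0.887343532684284*cos(p) + 0.0292072322670376)^3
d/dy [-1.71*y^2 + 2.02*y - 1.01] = 2.02 - 3.42*y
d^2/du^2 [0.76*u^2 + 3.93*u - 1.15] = 1.52000000000000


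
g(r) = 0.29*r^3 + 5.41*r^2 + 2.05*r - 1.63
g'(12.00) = 257.17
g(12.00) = 1303.13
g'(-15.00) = 35.50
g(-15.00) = 206.12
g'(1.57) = 21.18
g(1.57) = 16.05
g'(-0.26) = -0.70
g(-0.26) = -1.80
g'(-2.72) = -20.94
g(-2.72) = 26.98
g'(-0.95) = -7.44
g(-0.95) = 1.06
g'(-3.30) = -24.18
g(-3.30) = 40.10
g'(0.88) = 12.25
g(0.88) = 4.56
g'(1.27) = 17.19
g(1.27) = 10.29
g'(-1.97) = -15.89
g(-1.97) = 13.11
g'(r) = 0.87*r^2 + 10.82*r + 2.05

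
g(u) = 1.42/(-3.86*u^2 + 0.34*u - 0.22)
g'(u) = 1.42*(7.72*u - 0.34)/(-3.86*u^2 + 0.34*u - 0.22)^2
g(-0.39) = -1.51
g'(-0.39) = -5.39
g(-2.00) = -0.09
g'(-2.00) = -0.08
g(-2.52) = -0.06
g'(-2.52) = -0.04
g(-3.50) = -0.03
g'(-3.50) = -0.02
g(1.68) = -0.13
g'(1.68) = 0.16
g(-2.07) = -0.08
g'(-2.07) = -0.08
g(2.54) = -0.06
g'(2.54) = 0.05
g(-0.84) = -0.44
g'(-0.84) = -0.93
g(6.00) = -0.01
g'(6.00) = 0.00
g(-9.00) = -0.00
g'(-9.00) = -0.00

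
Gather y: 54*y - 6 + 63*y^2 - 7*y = 63*y^2 + 47*y - 6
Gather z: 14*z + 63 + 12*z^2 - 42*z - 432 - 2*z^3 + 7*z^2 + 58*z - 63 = -2*z^3 + 19*z^2 + 30*z - 432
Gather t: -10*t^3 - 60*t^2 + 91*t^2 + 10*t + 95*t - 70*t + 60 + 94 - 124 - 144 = -10*t^3 + 31*t^2 + 35*t - 114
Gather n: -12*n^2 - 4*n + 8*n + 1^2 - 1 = -12*n^2 + 4*n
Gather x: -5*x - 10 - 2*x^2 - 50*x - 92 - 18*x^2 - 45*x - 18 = -20*x^2 - 100*x - 120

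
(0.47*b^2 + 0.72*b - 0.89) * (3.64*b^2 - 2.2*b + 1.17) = 1.7108*b^4 + 1.5868*b^3 - 4.2737*b^2 + 2.8004*b - 1.0413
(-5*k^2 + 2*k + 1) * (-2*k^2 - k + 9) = 10*k^4 + k^3 - 49*k^2 + 17*k + 9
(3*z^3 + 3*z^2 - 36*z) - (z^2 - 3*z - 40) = 3*z^3 + 2*z^2 - 33*z + 40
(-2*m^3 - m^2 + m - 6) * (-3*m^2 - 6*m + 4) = 6*m^5 + 15*m^4 - 5*m^3 + 8*m^2 + 40*m - 24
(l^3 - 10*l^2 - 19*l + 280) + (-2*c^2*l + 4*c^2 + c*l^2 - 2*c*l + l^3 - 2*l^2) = -2*c^2*l + 4*c^2 + c*l^2 - 2*c*l + 2*l^3 - 12*l^2 - 19*l + 280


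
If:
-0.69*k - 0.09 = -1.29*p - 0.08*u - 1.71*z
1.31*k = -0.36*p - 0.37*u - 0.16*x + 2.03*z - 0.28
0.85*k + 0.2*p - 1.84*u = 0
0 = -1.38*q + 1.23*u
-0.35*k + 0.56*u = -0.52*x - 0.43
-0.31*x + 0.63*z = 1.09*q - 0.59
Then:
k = 16.61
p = -6.36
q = 6.22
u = 6.98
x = 2.83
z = 11.23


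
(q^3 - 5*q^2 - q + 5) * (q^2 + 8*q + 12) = q^5 + 3*q^4 - 29*q^3 - 63*q^2 + 28*q + 60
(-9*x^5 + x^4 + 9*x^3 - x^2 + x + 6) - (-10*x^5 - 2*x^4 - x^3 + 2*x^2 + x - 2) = x^5 + 3*x^4 + 10*x^3 - 3*x^2 + 8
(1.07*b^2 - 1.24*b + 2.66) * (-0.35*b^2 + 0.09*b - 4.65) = -0.3745*b^4 + 0.5303*b^3 - 6.0181*b^2 + 6.0054*b - 12.369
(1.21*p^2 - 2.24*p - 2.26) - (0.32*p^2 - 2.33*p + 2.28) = 0.89*p^2 + 0.0899999999999999*p - 4.54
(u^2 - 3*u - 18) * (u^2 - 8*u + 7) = u^4 - 11*u^3 + 13*u^2 + 123*u - 126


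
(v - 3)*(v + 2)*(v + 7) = v^3 + 6*v^2 - 13*v - 42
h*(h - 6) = h^2 - 6*h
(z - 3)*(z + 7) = z^2 + 4*z - 21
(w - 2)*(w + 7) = w^2 + 5*w - 14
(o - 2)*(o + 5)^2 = o^3 + 8*o^2 + 5*o - 50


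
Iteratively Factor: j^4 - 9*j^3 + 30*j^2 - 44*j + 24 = (j - 3)*(j^3 - 6*j^2 + 12*j - 8) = (j - 3)*(j - 2)*(j^2 - 4*j + 4) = (j - 3)*(j - 2)^2*(j - 2)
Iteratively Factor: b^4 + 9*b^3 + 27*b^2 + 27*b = (b + 3)*(b^3 + 6*b^2 + 9*b) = (b + 3)^2*(b^2 + 3*b) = (b + 3)^3*(b)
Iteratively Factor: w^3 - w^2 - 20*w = (w - 5)*(w^2 + 4*w) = w*(w - 5)*(w + 4)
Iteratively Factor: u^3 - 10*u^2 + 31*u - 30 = (u - 5)*(u^2 - 5*u + 6) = (u - 5)*(u - 3)*(u - 2)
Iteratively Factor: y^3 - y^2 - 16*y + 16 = (y - 4)*(y^2 + 3*y - 4) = (y - 4)*(y - 1)*(y + 4)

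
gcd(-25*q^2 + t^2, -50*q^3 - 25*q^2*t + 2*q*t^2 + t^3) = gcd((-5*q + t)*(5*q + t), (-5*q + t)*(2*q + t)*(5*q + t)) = 25*q^2 - t^2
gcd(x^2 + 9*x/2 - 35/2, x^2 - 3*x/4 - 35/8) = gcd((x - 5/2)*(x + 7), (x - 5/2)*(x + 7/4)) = x - 5/2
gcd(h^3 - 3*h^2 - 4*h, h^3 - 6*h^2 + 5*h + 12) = h^2 - 3*h - 4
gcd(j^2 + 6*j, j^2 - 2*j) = j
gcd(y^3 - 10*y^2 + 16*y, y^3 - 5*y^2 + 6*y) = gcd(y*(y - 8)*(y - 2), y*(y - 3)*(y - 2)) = y^2 - 2*y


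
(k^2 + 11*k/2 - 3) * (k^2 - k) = k^4 + 9*k^3/2 - 17*k^2/2 + 3*k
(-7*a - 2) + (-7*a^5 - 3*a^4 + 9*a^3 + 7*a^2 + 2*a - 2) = -7*a^5 - 3*a^4 + 9*a^3 + 7*a^2 - 5*a - 4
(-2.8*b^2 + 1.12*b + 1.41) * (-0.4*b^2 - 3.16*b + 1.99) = 1.12*b^4 + 8.4*b^3 - 9.6752*b^2 - 2.2268*b + 2.8059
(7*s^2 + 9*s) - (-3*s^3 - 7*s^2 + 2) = 3*s^3 + 14*s^2 + 9*s - 2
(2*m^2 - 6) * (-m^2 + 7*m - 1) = -2*m^4 + 14*m^3 + 4*m^2 - 42*m + 6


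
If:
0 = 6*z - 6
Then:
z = 1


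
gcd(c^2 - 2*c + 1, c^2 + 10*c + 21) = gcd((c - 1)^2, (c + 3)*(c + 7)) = 1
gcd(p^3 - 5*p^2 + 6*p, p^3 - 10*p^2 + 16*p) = p^2 - 2*p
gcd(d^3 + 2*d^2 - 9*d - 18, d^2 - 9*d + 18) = d - 3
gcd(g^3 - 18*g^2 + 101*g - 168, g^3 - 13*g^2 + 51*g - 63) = g^2 - 10*g + 21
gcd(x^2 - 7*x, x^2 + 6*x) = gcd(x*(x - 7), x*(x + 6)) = x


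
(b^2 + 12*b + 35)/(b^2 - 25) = (b + 7)/(b - 5)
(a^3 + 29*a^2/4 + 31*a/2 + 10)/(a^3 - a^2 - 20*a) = (4*a^2 + 13*a + 10)/(4*a*(a - 5))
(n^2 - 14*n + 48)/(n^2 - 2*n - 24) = (n - 8)/(n + 4)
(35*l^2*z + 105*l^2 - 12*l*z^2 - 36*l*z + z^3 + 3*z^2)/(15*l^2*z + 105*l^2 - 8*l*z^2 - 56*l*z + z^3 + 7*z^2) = (-7*l*z - 21*l + z^2 + 3*z)/(-3*l*z - 21*l + z^2 + 7*z)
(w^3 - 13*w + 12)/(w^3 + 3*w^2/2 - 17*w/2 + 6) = 2*(w - 3)/(2*w - 3)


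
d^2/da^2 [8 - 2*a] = 0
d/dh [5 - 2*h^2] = -4*h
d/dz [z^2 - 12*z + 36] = 2*z - 12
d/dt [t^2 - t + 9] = 2*t - 1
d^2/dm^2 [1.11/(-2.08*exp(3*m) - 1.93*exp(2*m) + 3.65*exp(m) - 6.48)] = (-1.11*(6.24*exp(2*m) + 3.86*exp(m) - 3.65)*(12.48*exp(2*m) + 7.72*exp(m) - 7.3)*exp(m) + (20.7792*exp(2*m) + 8.5692*exp(m) - 4.0515)*(2.08*exp(3*m) + 1.93*exp(2*m) - 3.65*exp(m) + 6.48))*exp(m)/(2.08*exp(3*m) + 1.93*exp(2*m) - 3.65*exp(m) + 6.48)^3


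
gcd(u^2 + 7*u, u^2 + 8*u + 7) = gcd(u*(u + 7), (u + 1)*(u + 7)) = u + 7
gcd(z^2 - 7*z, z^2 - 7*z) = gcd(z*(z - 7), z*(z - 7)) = z^2 - 7*z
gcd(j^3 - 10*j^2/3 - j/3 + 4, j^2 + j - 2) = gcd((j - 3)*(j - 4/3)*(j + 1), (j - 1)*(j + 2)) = 1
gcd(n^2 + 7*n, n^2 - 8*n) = n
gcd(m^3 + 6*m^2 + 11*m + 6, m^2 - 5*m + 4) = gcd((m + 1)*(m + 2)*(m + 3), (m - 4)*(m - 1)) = 1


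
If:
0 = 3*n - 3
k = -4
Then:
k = -4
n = 1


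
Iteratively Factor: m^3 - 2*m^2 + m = (m - 1)*(m^2 - m) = (m - 1)^2*(m)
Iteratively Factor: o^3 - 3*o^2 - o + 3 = (o - 1)*(o^2 - 2*o - 3) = (o - 3)*(o - 1)*(o + 1)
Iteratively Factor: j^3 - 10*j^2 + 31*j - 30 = (j - 3)*(j^2 - 7*j + 10) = (j - 5)*(j - 3)*(j - 2)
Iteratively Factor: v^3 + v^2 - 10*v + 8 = (v - 2)*(v^2 + 3*v - 4) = (v - 2)*(v + 4)*(v - 1)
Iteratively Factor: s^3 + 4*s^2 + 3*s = (s)*(s^2 + 4*s + 3) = s*(s + 3)*(s + 1)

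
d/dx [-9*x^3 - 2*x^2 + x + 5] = -27*x^2 - 4*x + 1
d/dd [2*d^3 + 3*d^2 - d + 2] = 6*d^2 + 6*d - 1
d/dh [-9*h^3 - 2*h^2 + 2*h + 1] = -27*h^2 - 4*h + 2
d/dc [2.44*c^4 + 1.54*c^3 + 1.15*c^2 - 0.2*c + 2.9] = 9.76*c^3 + 4.62*c^2 + 2.3*c - 0.2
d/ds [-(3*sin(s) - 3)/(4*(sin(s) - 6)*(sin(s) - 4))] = 3*(sin(s)^2 - 2*sin(s) - 14)*cos(s)/(4*(sin(s) - 6)^2*(sin(s) - 4)^2)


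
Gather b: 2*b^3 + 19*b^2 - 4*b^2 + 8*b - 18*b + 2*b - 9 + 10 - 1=2*b^3 + 15*b^2 - 8*b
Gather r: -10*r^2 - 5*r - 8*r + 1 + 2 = -10*r^2 - 13*r + 3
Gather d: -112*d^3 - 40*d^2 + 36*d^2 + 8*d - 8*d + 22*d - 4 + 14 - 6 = -112*d^3 - 4*d^2 + 22*d + 4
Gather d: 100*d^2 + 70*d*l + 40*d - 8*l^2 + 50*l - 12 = 100*d^2 + d*(70*l + 40) - 8*l^2 + 50*l - 12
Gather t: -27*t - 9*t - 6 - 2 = -36*t - 8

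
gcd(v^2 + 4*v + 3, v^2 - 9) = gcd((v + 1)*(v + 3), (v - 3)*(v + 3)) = v + 3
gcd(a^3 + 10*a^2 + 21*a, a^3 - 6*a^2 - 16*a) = a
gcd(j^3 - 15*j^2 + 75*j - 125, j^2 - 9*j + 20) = j - 5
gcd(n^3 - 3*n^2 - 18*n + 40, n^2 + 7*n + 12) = n + 4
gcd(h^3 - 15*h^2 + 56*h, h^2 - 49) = h - 7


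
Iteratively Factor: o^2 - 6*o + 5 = (o - 1)*(o - 5)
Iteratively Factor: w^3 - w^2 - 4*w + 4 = (w - 1)*(w^2 - 4) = (w - 1)*(w + 2)*(w - 2)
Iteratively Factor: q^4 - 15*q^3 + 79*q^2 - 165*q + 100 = (q - 5)*(q^3 - 10*q^2 + 29*q - 20) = (q - 5)^2*(q^2 - 5*q + 4) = (q - 5)^2*(q - 4)*(q - 1)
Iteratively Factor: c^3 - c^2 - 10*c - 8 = (c + 1)*(c^2 - 2*c - 8) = (c + 1)*(c + 2)*(c - 4)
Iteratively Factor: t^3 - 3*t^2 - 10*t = (t - 5)*(t^2 + 2*t) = (t - 5)*(t + 2)*(t)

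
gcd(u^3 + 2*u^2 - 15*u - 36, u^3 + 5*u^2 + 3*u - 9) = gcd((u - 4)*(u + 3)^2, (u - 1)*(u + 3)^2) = u^2 + 6*u + 9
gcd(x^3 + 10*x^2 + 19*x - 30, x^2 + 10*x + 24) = x + 6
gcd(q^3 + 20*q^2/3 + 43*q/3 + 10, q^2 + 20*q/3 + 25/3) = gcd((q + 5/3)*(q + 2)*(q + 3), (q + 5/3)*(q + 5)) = q + 5/3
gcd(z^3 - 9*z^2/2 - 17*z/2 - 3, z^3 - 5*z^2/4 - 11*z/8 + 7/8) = z + 1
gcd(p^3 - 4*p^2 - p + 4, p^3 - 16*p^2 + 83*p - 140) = p - 4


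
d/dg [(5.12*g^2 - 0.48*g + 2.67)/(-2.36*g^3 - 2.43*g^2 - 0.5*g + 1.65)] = (12.0832*g^4 - 2.2656*g^3 + 15.1772*g^2 + 29.8722*g + 0.543)/(5.5696*g^6 + 11.4696*g^5 + 8.2649*g^4 - 5.358*g^3 - 7.769*g^2 - 1.65*g + 2.7225)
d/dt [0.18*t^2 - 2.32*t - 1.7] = 0.36*t - 2.32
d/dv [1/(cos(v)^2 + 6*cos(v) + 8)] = 2*(cos(v) + 3)*sin(v)/(cos(v)^2 + 6*cos(v) + 8)^2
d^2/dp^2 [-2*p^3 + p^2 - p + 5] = 2 - 12*p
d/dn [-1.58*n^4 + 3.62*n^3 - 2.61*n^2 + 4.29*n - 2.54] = -6.32*n^3 + 10.86*n^2 - 5.22*n + 4.29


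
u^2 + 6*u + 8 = (u + 2)*(u + 4)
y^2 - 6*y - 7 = (y - 7)*(y + 1)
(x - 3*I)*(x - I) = x^2 - 4*I*x - 3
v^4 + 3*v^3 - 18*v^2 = v^2*(v - 3)*(v + 6)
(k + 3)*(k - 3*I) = k^2 + 3*k - 3*I*k - 9*I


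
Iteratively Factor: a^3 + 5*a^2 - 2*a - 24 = (a + 4)*(a^2 + a - 6) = (a - 2)*(a + 4)*(a + 3)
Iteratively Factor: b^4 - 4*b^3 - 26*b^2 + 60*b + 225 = (b + 3)*(b^3 - 7*b^2 - 5*b + 75) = (b - 5)*(b + 3)*(b^2 - 2*b - 15) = (b - 5)*(b + 3)^2*(b - 5)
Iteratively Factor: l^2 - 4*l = (l)*(l - 4)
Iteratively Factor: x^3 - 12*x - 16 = (x + 2)*(x^2 - 2*x - 8) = (x + 2)^2*(x - 4)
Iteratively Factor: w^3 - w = (w)*(w^2 - 1) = w*(w - 1)*(w + 1)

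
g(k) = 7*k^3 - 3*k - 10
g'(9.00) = 1698.00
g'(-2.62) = 141.15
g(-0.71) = -10.38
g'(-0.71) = 7.59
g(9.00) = 5066.00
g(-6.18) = -1643.66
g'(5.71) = 681.69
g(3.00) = 170.00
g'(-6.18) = 799.04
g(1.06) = -4.84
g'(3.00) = 186.00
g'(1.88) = 71.22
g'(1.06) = 20.60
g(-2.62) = -128.03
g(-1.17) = -17.70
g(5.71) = 1276.06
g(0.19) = -10.52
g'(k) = 21*k^2 - 3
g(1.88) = 30.87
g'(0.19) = -2.24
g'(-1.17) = 25.75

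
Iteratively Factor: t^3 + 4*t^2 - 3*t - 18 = (t + 3)*(t^2 + t - 6) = (t + 3)^2*(t - 2)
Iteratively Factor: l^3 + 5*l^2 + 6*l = (l + 3)*(l^2 + 2*l) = (l + 2)*(l + 3)*(l)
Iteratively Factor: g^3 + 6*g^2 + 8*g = (g)*(g^2 + 6*g + 8) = g*(g + 2)*(g + 4)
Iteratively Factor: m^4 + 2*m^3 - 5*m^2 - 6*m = (m + 3)*(m^3 - m^2 - 2*m) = (m - 2)*(m + 3)*(m^2 + m) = (m - 2)*(m + 1)*(m + 3)*(m)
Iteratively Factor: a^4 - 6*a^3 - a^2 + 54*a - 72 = (a - 3)*(a^3 - 3*a^2 - 10*a + 24) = (a - 3)*(a - 2)*(a^2 - a - 12) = (a - 3)*(a - 2)*(a + 3)*(a - 4)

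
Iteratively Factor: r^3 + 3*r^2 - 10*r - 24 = (r + 4)*(r^2 - r - 6) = (r + 2)*(r + 4)*(r - 3)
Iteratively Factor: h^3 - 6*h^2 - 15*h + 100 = (h + 4)*(h^2 - 10*h + 25) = (h - 5)*(h + 4)*(h - 5)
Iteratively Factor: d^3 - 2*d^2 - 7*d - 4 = (d - 4)*(d^2 + 2*d + 1) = (d - 4)*(d + 1)*(d + 1)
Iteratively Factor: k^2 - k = (k)*(k - 1)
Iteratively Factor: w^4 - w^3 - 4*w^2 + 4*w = (w + 2)*(w^3 - 3*w^2 + 2*w) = (w - 2)*(w + 2)*(w^2 - w) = (w - 2)*(w - 1)*(w + 2)*(w)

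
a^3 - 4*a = a*(a - 2)*(a + 2)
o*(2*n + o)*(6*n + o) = 12*n^2*o + 8*n*o^2 + o^3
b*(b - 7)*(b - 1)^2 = b^4 - 9*b^3 + 15*b^2 - 7*b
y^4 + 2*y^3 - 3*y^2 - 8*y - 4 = (y - 2)*(y + 1)^2*(y + 2)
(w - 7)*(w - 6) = w^2 - 13*w + 42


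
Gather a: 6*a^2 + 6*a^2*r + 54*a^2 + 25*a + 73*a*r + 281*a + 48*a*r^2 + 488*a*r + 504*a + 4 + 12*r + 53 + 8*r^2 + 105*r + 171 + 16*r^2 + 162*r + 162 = a^2*(6*r + 60) + a*(48*r^2 + 561*r + 810) + 24*r^2 + 279*r + 390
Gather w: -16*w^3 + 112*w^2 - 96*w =-16*w^3 + 112*w^2 - 96*w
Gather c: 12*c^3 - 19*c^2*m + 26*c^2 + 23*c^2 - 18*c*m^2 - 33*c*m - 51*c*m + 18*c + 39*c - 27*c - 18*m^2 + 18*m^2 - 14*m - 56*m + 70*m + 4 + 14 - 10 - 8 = 12*c^3 + c^2*(49 - 19*m) + c*(-18*m^2 - 84*m + 30)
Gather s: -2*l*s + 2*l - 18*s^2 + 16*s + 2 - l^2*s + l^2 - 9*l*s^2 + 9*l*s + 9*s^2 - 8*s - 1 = l^2 + 2*l + s^2*(-9*l - 9) + s*(-l^2 + 7*l + 8) + 1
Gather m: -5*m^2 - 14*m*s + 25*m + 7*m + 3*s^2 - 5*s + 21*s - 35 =-5*m^2 + m*(32 - 14*s) + 3*s^2 + 16*s - 35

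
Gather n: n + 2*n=3*n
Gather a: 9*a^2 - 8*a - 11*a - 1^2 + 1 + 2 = 9*a^2 - 19*a + 2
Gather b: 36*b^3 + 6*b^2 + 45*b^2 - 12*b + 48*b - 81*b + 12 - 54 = 36*b^3 + 51*b^2 - 45*b - 42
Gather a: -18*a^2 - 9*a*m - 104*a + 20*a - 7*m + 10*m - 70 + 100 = -18*a^2 + a*(-9*m - 84) + 3*m + 30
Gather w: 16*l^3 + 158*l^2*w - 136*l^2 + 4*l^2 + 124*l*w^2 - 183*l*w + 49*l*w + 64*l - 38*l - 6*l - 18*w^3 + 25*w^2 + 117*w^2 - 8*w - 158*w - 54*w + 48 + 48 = 16*l^3 - 132*l^2 + 20*l - 18*w^3 + w^2*(124*l + 142) + w*(158*l^2 - 134*l - 220) + 96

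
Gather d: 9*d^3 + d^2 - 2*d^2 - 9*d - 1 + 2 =9*d^3 - d^2 - 9*d + 1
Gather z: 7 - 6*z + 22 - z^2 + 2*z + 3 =-z^2 - 4*z + 32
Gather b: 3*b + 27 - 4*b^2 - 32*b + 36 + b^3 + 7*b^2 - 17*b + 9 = b^3 + 3*b^2 - 46*b + 72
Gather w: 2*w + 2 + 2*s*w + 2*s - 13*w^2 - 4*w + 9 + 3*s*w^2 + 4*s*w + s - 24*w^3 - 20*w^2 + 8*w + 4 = 3*s - 24*w^3 + w^2*(3*s - 33) + w*(6*s + 6) + 15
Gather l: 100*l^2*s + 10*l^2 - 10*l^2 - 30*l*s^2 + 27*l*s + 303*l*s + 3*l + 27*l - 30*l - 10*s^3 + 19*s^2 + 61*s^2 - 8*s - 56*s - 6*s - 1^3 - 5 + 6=100*l^2*s + l*(-30*s^2 + 330*s) - 10*s^3 + 80*s^2 - 70*s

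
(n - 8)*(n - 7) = n^2 - 15*n + 56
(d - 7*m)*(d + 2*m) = d^2 - 5*d*m - 14*m^2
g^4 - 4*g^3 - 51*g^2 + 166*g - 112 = (g - 8)*(g - 2)*(g - 1)*(g + 7)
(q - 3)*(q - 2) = q^2 - 5*q + 6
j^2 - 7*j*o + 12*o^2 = (j - 4*o)*(j - 3*o)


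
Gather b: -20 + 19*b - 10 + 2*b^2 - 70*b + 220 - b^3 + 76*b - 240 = -b^3 + 2*b^2 + 25*b - 50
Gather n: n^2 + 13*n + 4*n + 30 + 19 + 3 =n^2 + 17*n + 52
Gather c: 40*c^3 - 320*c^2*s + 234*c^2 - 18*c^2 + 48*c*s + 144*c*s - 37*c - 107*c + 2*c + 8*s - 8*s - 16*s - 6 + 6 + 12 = 40*c^3 + c^2*(216 - 320*s) + c*(192*s - 142) - 16*s + 12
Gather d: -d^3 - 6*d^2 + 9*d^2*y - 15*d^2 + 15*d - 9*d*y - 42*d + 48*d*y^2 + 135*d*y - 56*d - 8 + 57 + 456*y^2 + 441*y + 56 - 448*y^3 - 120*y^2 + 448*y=-d^3 + d^2*(9*y - 21) + d*(48*y^2 + 126*y - 83) - 448*y^3 + 336*y^2 + 889*y + 105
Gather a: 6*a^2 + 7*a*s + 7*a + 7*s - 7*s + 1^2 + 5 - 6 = 6*a^2 + a*(7*s + 7)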